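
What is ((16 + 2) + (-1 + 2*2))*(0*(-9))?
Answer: 0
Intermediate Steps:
((16 + 2) + (-1 + 2*2))*(0*(-9)) = (18 + (-1 + 4))*0 = (18 + 3)*0 = 21*0 = 0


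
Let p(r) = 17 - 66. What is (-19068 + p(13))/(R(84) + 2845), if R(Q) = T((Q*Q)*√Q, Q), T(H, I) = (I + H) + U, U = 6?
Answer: 56108395/4173505199 - 269779104*√21/4173505199 ≈ -0.28278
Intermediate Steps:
T(H, I) = 6 + H + I (T(H, I) = (I + H) + 6 = (H + I) + 6 = 6 + H + I)
p(r) = -49
R(Q) = 6 + Q + Q^(5/2) (R(Q) = 6 + (Q*Q)*√Q + Q = 6 + Q²*√Q + Q = 6 + Q^(5/2) + Q = 6 + Q + Q^(5/2))
(-19068 + p(13))/(R(84) + 2845) = (-19068 - 49)/((6 + 84 + 84^(5/2)) + 2845) = -19117/((6 + 84 + 14112*√21) + 2845) = -19117/((90 + 14112*√21) + 2845) = -19117/(2935 + 14112*√21)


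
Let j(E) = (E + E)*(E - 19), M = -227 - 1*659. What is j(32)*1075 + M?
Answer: 893514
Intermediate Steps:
M = -886 (M = -227 - 659 = -886)
j(E) = 2*E*(-19 + E) (j(E) = (2*E)*(-19 + E) = 2*E*(-19 + E))
j(32)*1075 + M = (2*32*(-19 + 32))*1075 - 886 = (2*32*13)*1075 - 886 = 832*1075 - 886 = 894400 - 886 = 893514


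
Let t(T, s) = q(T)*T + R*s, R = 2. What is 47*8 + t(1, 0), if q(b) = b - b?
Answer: 376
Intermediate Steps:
q(b) = 0
t(T, s) = 2*s (t(T, s) = 0*T + 2*s = 0 + 2*s = 2*s)
47*8 + t(1, 0) = 47*8 + 2*0 = 376 + 0 = 376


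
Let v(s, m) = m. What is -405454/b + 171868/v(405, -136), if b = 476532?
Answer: -365873855/289323 ≈ -1264.6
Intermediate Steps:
-405454/b + 171868/v(405, -136) = -405454/476532 + 171868/(-136) = -405454*1/476532 + 171868*(-1/136) = -28961/34038 - 42967/34 = -365873855/289323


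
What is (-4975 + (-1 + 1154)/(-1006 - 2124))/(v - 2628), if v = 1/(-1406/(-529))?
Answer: 10947750809/5781797035 ≈ 1.8935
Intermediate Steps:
v = 529/1406 (v = 1/(-1406*(-1/529)) = 1/(1406/529) = 529/1406 ≈ 0.37624)
(-4975 + (-1 + 1154)/(-1006 - 2124))/(v - 2628) = (-4975 + (-1 + 1154)/(-1006 - 2124))/(529/1406 - 2628) = (-4975 + 1153/(-3130))/(-3694439/1406) = (-4975 + 1153*(-1/3130))*(-1406/3694439) = (-4975 - 1153/3130)*(-1406/3694439) = -15572903/3130*(-1406/3694439) = 10947750809/5781797035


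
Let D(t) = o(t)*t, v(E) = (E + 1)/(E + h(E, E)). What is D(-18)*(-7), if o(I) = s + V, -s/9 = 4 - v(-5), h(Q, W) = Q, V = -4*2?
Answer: -25452/5 ≈ -5090.4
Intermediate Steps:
V = -8
v(E) = (1 + E)/(2*E) (v(E) = (E + 1)/(E + E) = (1 + E)/((2*E)) = (1 + E)*(1/(2*E)) = (1 + E)/(2*E))
s = -162/5 (s = -9*(4 - (1 - 5)/(2*(-5))) = -9*(4 - (-1)*(-4)/(2*5)) = -9*(4 - 1*⅖) = -9*(4 - ⅖) = -9*18/5 = -162/5 ≈ -32.400)
o(I) = -202/5 (o(I) = -162/5 - 8 = -202/5)
D(t) = -202*t/5
D(-18)*(-7) = -202/5*(-18)*(-7) = (3636/5)*(-7) = -25452/5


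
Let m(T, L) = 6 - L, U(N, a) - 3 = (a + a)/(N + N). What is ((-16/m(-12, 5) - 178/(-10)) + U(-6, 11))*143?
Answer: 12727/30 ≈ 424.23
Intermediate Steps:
U(N, a) = 3 + a/N (U(N, a) = 3 + (a + a)/(N + N) = 3 + (2*a)/((2*N)) = 3 + (2*a)*(1/(2*N)) = 3 + a/N)
((-16/m(-12, 5) - 178/(-10)) + U(-6, 11))*143 = ((-16/(6 - 1*5) - 178/(-10)) + (3 + 11/(-6)))*143 = ((-16/(6 - 5) - 178*(-⅒)) + (3 + 11*(-⅙)))*143 = ((-16/1 + 89/5) + (3 - 11/6))*143 = ((-16*1 + 89/5) + 7/6)*143 = ((-16 + 89/5) + 7/6)*143 = (9/5 + 7/6)*143 = (89/30)*143 = 12727/30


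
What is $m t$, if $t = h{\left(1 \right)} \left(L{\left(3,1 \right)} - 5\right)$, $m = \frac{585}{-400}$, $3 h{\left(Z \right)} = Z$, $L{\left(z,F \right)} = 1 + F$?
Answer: $\frac{117}{80} \approx 1.4625$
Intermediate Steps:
$h{\left(Z \right)} = \frac{Z}{3}$
$m = - \frac{117}{80}$ ($m = 585 \left(- \frac{1}{400}\right) = - \frac{117}{80} \approx -1.4625$)
$t = -1$ ($t = \frac{1}{3} \cdot 1 \left(\left(1 + 1\right) - 5\right) = \frac{2 - 5}{3} = \frac{1}{3} \left(-3\right) = -1$)
$m t = \left(- \frac{117}{80}\right) \left(-1\right) = \frac{117}{80}$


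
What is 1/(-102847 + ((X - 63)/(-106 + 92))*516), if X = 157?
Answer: -7/744181 ≈ -9.4063e-6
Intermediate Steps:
1/(-102847 + ((X - 63)/(-106 + 92))*516) = 1/(-102847 + ((157 - 63)/(-106 + 92))*516) = 1/(-102847 + (94/(-14))*516) = 1/(-102847 + (94*(-1/14))*516) = 1/(-102847 - 47/7*516) = 1/(-102847 - 24252/7) = 1/(-744181/7) = -7/744181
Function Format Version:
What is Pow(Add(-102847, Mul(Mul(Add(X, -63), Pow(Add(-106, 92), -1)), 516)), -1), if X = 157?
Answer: Rational(-7, 744181) ≈ -9.4063e-6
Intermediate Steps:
Pow(Add(-102847, Mul(Mul(Add(X, -63), Pow(Add(-106, 92), -1)), 516)), -1) = Pow(Add(-102847, Mul(Mul(Add(157, -63), Pow(Add(-106, 92), -1)), 516)), -1) = Pow(Add(-102847, Mul(Mul(94, Pow(-14, -1)), 516)), -1) = Pow(Add(-102847, Mul(Mul(94, Rational(-1, 14)), 516)), -1) = Pow(Add(-102847, Mul(Rational(-47, 7), 516)), -1) = Pow(Add(-102847, Rational(-24252, 7)), -1) = Pow(Rational(-744181, 7), -1) = Rational(-7, 744181)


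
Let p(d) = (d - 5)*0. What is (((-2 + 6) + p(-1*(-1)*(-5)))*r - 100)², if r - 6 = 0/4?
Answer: 5776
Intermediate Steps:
r = 6 (r = 6 + 0/4 = 6 + 0*(¼) = 6 + 0 = 6)
p(d) = 0 (p(d) = (-5 + d)*0 = 0)
(((-2 + 6) + p(-1*(-1)*(-5)))*r - 100)² = (((-2 + 6) + 0)*6 - 100)² = ((4 + 0)*6 - 100)² = (4*6 - 100)² = (24 - 100)² = (-76)² = 5776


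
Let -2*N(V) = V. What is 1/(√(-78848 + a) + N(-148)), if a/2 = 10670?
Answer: 37/31492 - I*√14377/31492 ≈ 0.0011749 - 0.0038074*I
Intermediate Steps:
a = 21340 (a = 2*10670 = 21340)
N(V) = -V/2
1/(√(-78848 + a) + N(-148)) = 1/(√(-78848 + 21340) - ½*(-148)) = 1/(√(-57508) + 74) = 1/(2*I*√14377 + 74) = 1/(74 + 2*I*√14377)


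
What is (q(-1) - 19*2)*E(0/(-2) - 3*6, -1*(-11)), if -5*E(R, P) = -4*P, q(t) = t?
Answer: -1716/5 ≈ -343.20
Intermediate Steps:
E(R, P) = 4*P/5 (E(R, P) = -(-4)*P/5 = 4*P/5)
(q(-1) - 19*2)*E(0/(-2) - 3*6, -1*(-11)) = (-1 - 19*2)*(4*(-1*(-11))/5) = (-1 - 38)*((⅘)*11) = -39*44/5 = -1716/5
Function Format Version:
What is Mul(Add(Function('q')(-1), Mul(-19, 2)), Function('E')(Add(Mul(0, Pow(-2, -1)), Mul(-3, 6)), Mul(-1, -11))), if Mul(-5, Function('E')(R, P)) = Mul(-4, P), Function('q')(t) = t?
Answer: Rational(-1716, 5) ≈ -343.20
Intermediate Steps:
Function('E')(R, P) = Mul(Rational(4, 5), P) (Function('E')(R, P) = Mul(Rational(-1, 5), Mul(-4, P)) = Mul(Rational(4, 5), P))
Mul(Add(Function('q')(-1), Mul(-19, 2)), Function('E')(Add(Mul(0, Pow(-2, -1)), Mul(-3, 6)), Mul(-1, -11))) = Mul(Add(-1, Mul(-19, 2)), Mul(Rational(4, 5), Mul(-1, -11))) = Mul(Add(-1, -38), Mul(Rational(4, 5), 11)) = Mul(-39, Rational(44, 5)) = Rational(-1716, 5)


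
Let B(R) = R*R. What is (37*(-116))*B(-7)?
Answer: -210308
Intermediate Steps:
B(R) = R²
(37*(-116))*B(-7) = (37*(-116))*(-7)² = -4292*49 = -210308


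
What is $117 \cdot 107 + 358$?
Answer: $12877$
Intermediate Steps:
$117 \cdot 107 + 358 = 12519 + 358 = 12877$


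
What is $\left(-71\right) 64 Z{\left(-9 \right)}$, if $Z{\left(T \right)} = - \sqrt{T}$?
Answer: $13632 i \approx 13632.0 i$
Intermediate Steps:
$\left(-71\right) 64 Z{\left(-9 \right)} = \left(-71\right) 64 \left(- \sqrt{-9}\right) = - 4544 \left(- 3 i\right) = 13632 i$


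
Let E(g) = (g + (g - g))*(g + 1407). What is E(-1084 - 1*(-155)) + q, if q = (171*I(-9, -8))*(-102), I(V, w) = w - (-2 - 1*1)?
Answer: -356852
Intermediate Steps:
I(V, w) = 3 + w (I(V, w) = w - (-2 - 1) = w - 1*(-3) = w + 3 = 3 + w)
E(g) = g*(1407 + g) (E(g) = (g + 0)*(1407 + g) = g*(1407 + g))
q = 87210 (q = (171*(3 - 8))*(-102) = (171*(-5))*(-102) = -855*(-102) = 87210)
E(-1084 - 1*(-155)) + q = (-1084 - 1*(-155))*(1407 + (-1084 - 1*(-155))) + 87210 = (-1084 + 155)*(1407 + (-1084 + 155)) + 87210 = -929*(1407 - 929) + 87210 = -929*478 + 87210 = -444062 + 87210 = -356852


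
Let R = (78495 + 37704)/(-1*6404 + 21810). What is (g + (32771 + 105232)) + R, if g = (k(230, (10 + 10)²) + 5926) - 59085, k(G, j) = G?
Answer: 1310766243/15406 ≈ 85082.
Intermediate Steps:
g = -52929 (g = (230 + 5926) - 59085 = 6156 - 59085 = -52929)
R = 116199/15406 (R = 116199/(-6404 + 21810) = 116199/15406 ≈ 7.5424)
(g + (32771 + 105232)) + R = (-52929 + (32771 + 105232)) + 116199/15406 = (-52929 + 138003) + 116199/15406 = 85074 + 116199/15406 = 1310766243/15406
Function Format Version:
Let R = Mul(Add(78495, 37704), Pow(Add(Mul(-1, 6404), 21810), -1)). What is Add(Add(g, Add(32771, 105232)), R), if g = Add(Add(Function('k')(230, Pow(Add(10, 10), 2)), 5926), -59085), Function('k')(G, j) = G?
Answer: Rational(1310766243, 15406) ≈ 85082.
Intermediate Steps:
g = -52929 (g = Add(Add(230, 5926), -59085) = Add(6156, -59085) = -52929)
R = Rational(116199, 15406) (R = Mul(116199, Pow(Add(-6404, 21810), -1)) = Mul(116199, Pow(15406, -1)) = Mul(116199, Rational(1, 15406)) = Rational(116199, 15406) ≈ 7.5424)
Add(Add(g, Add(32771, 105232)), R) = Add(Add(-52929, Add(32771, 105232)), Rational(116199, 15406)) = Add(Add(-52929, 138003), Rational(116199, 15406)) = Add(85074, Rational(116199, 15406)) = Rational(1310766243, 15406)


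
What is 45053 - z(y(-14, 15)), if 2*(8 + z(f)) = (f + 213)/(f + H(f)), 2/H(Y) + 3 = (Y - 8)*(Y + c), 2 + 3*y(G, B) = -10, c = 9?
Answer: 22904155/508 ≈ 45087.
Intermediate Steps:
y(G, B) = -4 (y(G, B) = -2/3 + (1/3)*(-10) = -2/3 - 10/3 = -4)
H(Y) = 2/(-3 + (-8 + Y)*(9 + Y)) (H(Y) = 2/(-3 + (Y - 8)*(Y + 9)) = 2/(-3 + (-8 + Y)*(9 + Y)))
z(f) = -8 + (213 + f)/(2*(f + 2/(-75 + f + f**2))) (z(f) = -8 + ((f + 213)/(f + 2/(-75 + f + f**2)))/2 = -8 + ((213 + f)/(f + 2/(-75 + f + f**2)))/2 = -8 + (213 + f)/(2*(f + 2/(-75 + f + f**2))))
45053 - z(y(-14, 15)) = 45053 - (-32 - 3*(-71 + 5*(-4))*(-75 - 4 + (-4)**2))/(2*(2 - 4*(-75 - 4 + (-4)**2))) = 45053 - (-32 - 3*(-71 - 20)*(-75 - 4 + 16))/(2*(2 - 4*(-75 - 4 + 16))) = 45053 - (-32 - 3*(-91)*(-63))/(2*(2 - 4*(-63))) = 45053 - (-32 - 17199)/(2*(2 + 252)) = 45053 - (-17231)/(2*254) = 45053 - 1*(-17231/508) = 45053 + 17231/508 = 22904155/508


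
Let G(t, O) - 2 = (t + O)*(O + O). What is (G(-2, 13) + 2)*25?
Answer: 7250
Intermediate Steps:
G(t, O) = 2 + 2*O*(O + t) (G(t, O) = 2 + (t + O)*(O + O) = 2 + (O + t)*(2*O) = 2 + 2*O*(O + t))
(G(-2, 13) + 2)*25 = ((2 + 2*13**2 + 2*13*(-2)) + 2)*25 = ((2 + 2*169 - 52) + 2)*25 = ((2 + 338 - 52) + 2)*25 = (288 + 2)*25 = 290*25 = 7250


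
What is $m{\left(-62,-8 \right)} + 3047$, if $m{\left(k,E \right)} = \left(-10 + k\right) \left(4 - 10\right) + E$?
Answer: $3471$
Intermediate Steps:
$m{\left(k,E \right)} = 60 + E - 6 k$ ($m{\left(k,E \right)} = \left(-10 + k\right) \left(-6\right) + E = \left(60 - 6 k\right) + E = 60 + E - 6 k$)
$m{\left(-62,-8 \right)} + 3047 = \left(60 - 8 - -372\right) + 3047 = \left(60 - 8 + 372\right) + 3047 = 424 + 3047 = 3471$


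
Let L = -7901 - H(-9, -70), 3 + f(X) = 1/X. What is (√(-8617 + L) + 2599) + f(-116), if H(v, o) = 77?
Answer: 301135/116 + I*√16595 ≈ 2596.0 + 128.82*I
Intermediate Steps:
f(X) = -3 + 1/X
L = -7978 (L = -7901 - 1*77 = -7901 - 77 = -7978)
(√(-8617 + L) + 2599) + f(-116) = (√(-8617 - 7978) + 2599) + (-3 + 1/(-116)) = (√(-16595) + 2599) + (-3 - 1/116) = (I*√16595 + 2599) - 349/116 = (2599 + I*√16595) - 349/116 = 301135/116 + I*√16595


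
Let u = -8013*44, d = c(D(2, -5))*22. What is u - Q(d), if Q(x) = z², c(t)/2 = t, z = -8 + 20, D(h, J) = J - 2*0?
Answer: -352716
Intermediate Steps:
D(h, J) = J (D(h, J) = J + 0 = J)
z = 12
c(t) = 2*t
d = -220 (d = (2*(-5))*22 = -10*22 = -220)
u = -352572
Q(x) = 144 (Q(x) = 12² = 144)
u - Q(d) = -352572 - 1*144 = -352572 - 144 = -352716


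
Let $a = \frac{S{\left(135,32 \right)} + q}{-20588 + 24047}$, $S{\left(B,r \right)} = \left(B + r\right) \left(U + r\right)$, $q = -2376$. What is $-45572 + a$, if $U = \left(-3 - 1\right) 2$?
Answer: $- \frac{52543972}{1153} \approx -45572.0$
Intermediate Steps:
$U = -8$ ($U = \left(-4\right) 2 = -8$)
$S{\left(B,r \right)} = \left(-8 + r\right) \left(B + r\right)$ ($S{\left(B,r \right)} = \left(B + r\right) \left(-8 + r\right) = \left(-8 + r\right) \left(B + r\right)$)
$a = \frac{544}{1153}$ ($a = \frac{\left(32^{2} - 1080 - 256 + 135 \cdot 32\right) - 2376}{-20588 + 24047} = \frac{\left(1024 - 1080 - 256 + 4320\right) - 2376}{3459} = \left(4008 - 2376\right) \frac{1}{3459} = 1632 \cdot \frac{1}{3459} = \frac{544}{1153} \approx 0.47181$)
$-45572 + a = -45572 + \frac{544}{1153} = - \frac{52543972}{1153}$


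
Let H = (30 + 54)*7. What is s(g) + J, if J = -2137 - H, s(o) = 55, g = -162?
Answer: -2670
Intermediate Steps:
H = 588 (H = 84*7 = 588)
J = -2725 (J = -2137 - 1*588 = -2137 - 588 = -2725)
s(g) + J = 55 - 2725 = -2670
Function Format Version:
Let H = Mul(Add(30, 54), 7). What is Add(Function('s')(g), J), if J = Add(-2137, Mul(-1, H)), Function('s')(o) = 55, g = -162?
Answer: -2670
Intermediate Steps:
H = 588 (H = Mul(84, 7) = 588)
J = -2725 (J = Add(-2137, Mul(-1, 588)) = Add(-2137, -588) = -2725)
Add(Function('s')(g), J) = Add(55, -2725) = -2670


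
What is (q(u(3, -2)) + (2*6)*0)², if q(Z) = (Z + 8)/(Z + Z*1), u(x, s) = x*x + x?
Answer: 25/36 ≈ 0.69444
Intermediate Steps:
u(x, s) = x + x² (u(x, s) = x² + x = x + x²)
q(Z) = (8 + Z)/(2*Z) (q(Z) = (8 + Z)/(Z + Z) = (8 + Z)/((2*Z)) = (8 + Z)*(1/(2*Z)) = (8 + Z)/(2*Z))
(q(u(3, -2)) + (2*6)*0)² = ((8 + 3*(1 + 3))/(2*((3*(1 + 3)))) + (2*6)*0)² = ((8 + 3*4)/(2*((3*4))) + 12*0)² = ((½)*(8 + 12)/12 + 0)² = ((½)*(1/12)*20 + 0)² = (⅚ + 0)² = (⅚)² = 25/36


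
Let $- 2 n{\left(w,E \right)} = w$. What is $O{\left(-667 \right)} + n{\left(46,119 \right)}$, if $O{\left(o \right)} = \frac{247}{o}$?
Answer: $- \frac{15588}{667} \approx -23.37$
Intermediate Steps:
$n{\left(w,E \right)} = - \frac{w}{2}$
$O{\left(-667 \right)} + n{\left(46,119 \right)} = \frac{247}{-667} - 23 = 247 \left(- \frac{1}{667}\right) - 23 = - \frac{247}{667} - 23 = - \frac{15588}{667}$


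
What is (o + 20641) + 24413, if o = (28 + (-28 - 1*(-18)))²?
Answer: 45378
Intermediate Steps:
o = 324 (o = (28 + (-28 + 18))² = (28 - 10)² = 18² = 324)
(o + 20641) + 24413 = (324 + 20641) + 24413 = 20965 + 24413 = 45378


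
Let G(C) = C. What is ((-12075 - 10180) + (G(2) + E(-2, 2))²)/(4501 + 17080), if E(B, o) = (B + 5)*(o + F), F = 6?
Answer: -21579/21581 ≈ -0.99991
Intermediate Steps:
E(B, o) = (5 + B)*(6 + o) (E(B, o) = (B + 5)*(o + 6) = (5 + B)*(6 + o))
((-12075 - 10180) + (G(2) + E(-2, 2))²)/(4501 + 17080) = ((-12075 - 10180) + (2 + (30 + 5*2 + 6*(-2) - 2*2))²)/(4501 + 17080) = (-22255 + (2 + (30 + 10 - 12 - 4))²)/21581 = (-22255 + (2 + 24)²)*(1/21581) = (-22255 + 26²)*(1/21581) = (-22255 + 676)*(1/21581) = -21579*1/21581 = -21579/21581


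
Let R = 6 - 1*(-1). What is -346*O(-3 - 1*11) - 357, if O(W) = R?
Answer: -2779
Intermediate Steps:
R = 7 (R = 6 + 1 = 7)
O(W) = 7
-346*O(-3 - 1*11) - 357 = -346*7 - 357 = -2422 - 357 = -2779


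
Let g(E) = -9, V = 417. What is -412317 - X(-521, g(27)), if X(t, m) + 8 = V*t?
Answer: -195052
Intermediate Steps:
X(t, m) = -8 + 417*t
-412317 - X(-521, g(27)) = -412317 - (-8 + 417*(-521)) = -412317 - (-8 - 217257) = -412317 - 1*(-217265) = -412317 + 217265 = -195052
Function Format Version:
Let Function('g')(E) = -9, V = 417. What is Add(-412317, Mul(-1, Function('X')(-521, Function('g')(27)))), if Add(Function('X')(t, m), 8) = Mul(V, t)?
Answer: -195052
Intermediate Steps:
Function('X')(t, m) = Add(-8, Mul(417, t))
Add(-412317, Mul(-1, Function('X')(-521, Function('g')(27)))) = Add(-412317, Mul(-1, Add(-8, Mul(417, -521)))) = Add(-412317, Mul(-1, Add(-8, -217257))) = Add(-412317, Mul(-1, -217265)) = Add(-412317, 217265) = -195052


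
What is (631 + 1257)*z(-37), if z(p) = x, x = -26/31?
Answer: -49088/31 ≈ -1583.5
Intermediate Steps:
x = -26/31 ≈ -0.83871
z(p) = -26/31
(631 + 1257)*z(-37) = (631 + 1257)*(-26/31) = 1888*(-26/31) = -49088/31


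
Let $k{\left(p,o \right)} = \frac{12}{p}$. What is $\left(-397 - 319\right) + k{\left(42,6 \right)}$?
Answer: $- \frac{5010}{7} \approx -715.71$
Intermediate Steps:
$\left(-397 - 319\right) + k{\left(42,6 \right)} = \left(-397 - 319\right) + \frac{12}{42} = -716 + 12 \cdot \frac{1}{42} = -716 + \frac{2}{7} = - \frac{5010}{7}$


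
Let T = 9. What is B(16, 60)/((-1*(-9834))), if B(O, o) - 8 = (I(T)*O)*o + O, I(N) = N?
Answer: 1444/1639 ≈ 0.88103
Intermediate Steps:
B(O, o) = 8 + O + 9*O*o (B(O, o) = 8 + ((9*O)*o + O) = 8 + (9*O*o + O) = 8 + (O + 9*O*o) = 8 + O + 9*O*o)
B(16, 60)/((-1*(-9834))) = (8 + 16 + 9*16*60)/((-1*(-9834))) = (8 + 16 + 8640)/9834 = 8664*(1/9834) = 1444/1639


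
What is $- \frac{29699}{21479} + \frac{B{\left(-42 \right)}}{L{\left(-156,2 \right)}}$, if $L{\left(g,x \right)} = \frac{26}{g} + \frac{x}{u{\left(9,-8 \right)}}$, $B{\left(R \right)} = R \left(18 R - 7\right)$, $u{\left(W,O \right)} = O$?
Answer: $- \frac{8259940903}{107395} \approx -76912.0$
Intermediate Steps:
$B{\left(R \right)} = R \left(-7 + 18 R\right)$
$L{\left(g,x \right)} = \frac{26}{g} - \frac{x}{8}$ ($L{\left(g,x \right)} = \frac{26}{g} + \frac{x}{-8} = \frac{26}{g} + x \left(- \frac{1}{8}\right) = \frac{26}{g} - \frac{x}{8}$)
$- \frac{29699}{21479} + \frac{B{\left(-42 \right)}}{L{\left(-156,2 \right)}} = - \frac{29699}{21479} + \frac{\left(-42\right) \left(-7 + 18 \left(-42\right)\right)}{\frac{26}{-156} - \frac{1}{4}} = \left(-29699\right) \frac{1}{21479} + \frac{\left(-42\right) \left(-7 - 756\right)}{26 \left(- \frac{1}{156}\right) - \frac{1}{4}} = - \frac{29699}{21479} + \frac{\left(-42\right) \left(-763\right)}{- \frac{1}{6} - \frac{1}{4}} = - \frac{29699}{21479} + \frac{32046}{- \frac{5}{12}} = - \frac{29699}{21479} + 32046 \left(- \frac{12}{5}\right) = - \frac{29699}{21479} - \frac{384552}{5} = - \frac{8259940903}{107395}$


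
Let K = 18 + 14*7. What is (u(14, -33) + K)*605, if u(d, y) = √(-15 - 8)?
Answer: 70180 + 605*I*√23 ≈ 70180.0 + 2901.5*I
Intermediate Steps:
K = 116 (K = 18 + 98 = 116)
u(d, y) = I*√23 (u(d, y) = √(-23) = I*√23)
(u(14, -33) + K)*605 = (I*√23 + 116)*605 = (116 + I*√23)*605 = 70180 + 605*I*√23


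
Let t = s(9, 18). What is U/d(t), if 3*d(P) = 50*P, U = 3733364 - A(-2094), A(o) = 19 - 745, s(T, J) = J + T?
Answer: 373409/45 ≈ 8298.0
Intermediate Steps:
t = 27 (t = 18 + 9 = 27)
A(o) = -726
U = 3734090 (U = 3733364 - 1*(-726) = 3733364 + 726 = 3734090)
d(P) = 50*P/3 (d(P) = (50*P)/3 = 50*P/3)
U/d(t) = 3734090/(((50/3)*27)) = 3734090/450 = 3734090*(1/450) = 373409/45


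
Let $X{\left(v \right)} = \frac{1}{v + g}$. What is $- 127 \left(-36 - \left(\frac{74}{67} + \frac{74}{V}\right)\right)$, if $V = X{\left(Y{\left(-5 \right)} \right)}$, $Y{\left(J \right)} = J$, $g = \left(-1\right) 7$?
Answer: $- \frac{7240270}{67} \approx -1.0806 \cdot 10^{5}$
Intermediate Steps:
$g = -7$
$X{\left(v \right)} = \frac{1}{-7 + v}$ ($X{\left(v \right)} = \frac{1}{v - 7} = \frac{1}{-7 + v}$)
$V = - \frac{1}{12}$ ($V = \frac{1}{-7 - 5} = \frac{1}{-12} = - \frac{1}{12} \approx -0.083333$)
$- 127 \left(-36 - \left(\frac{74}{67} + \frac{74}{V}\right)\right) = - 127 \left(-36 - \left(-888 + \frac{74}{67}\right)\right) = - 127 \left(-36 - - \frac{59422}{67}\right) = - 127 \left(-36 + \left(888 - \frac{74}{67}\right)\right) = - 127 \left(-36 + \frac{59422}{67}\right) = \left(-127\right) \frac{57010}{67} = - \frac{7240270}{67}$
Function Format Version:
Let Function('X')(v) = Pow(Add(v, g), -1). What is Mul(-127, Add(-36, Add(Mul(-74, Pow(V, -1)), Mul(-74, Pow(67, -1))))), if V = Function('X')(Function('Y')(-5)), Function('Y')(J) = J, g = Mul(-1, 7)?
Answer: Rational(-7240270, 67) ≈ -1.0806e+5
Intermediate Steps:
g = -7
Function('X')(v) = Pow(Add(-7, v), -1) (Function('X')(v) = Pow(Add(v, -7), -1) = Pow(Add(-7, v), -1))
V = Rational(-1, 12) (V = Pow(Add(-7, -5), -1) = Pow(-12, -1) = Rational(-1, 12) ≈ -0.083333)
Mul(-127, Add(-36, Add(Mul(-74, Pow(V, -1)), Mul(-74, Pow(67, -1))))) = Mul(-127, Add(-36, Add(Mul(-74, Pow(Rational(-1, 12), -1)), Mul(-74, Pow(67, -1))))) = Mul(-127, Add(-36, Add(Mul(-74, -12), Mul(-74, Rational(1, 67))))) = Mul(-127, Add(-36, Add(888, Rational(-74, 67)))) = Mul(-127, Add(-36, Rational(59422, 67))) = Mul(-127, Rational(57010, 67)) = Rational(-7240270, 67)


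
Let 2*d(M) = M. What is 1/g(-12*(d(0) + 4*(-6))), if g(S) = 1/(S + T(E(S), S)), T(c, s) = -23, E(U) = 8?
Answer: 265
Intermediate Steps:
d(M) = M/2
g(S) = 1/(-23 + S) (g(S) = 1/(S - 23) = 1/(-23 + S))
1/g(-12*(d(0) + 4*(-6))) = 1/(1/(-23 - 12*((½)*0 + 4*(-6)))) = 1/(1/(-23 - 12*(0 - 24))) = 1/(1/(-23 - 12*(-24))) = 1/(1/(-23 + 288)) = 1/(1/265) = 265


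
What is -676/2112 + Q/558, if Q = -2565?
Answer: -80479/16368 ≈ -4.9168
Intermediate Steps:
-676/2112 + Q/558 = -676/2112 - 2565/558 = -676*1/2112 - 2565*1/558 = -169/528 - 285/62 = -80479/16368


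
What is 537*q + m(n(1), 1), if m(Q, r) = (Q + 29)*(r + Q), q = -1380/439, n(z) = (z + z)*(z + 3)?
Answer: -594873/439 ≈ -1355.1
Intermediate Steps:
n(z) = 2*z*(3 + z) (n(z) = (2*z)*(3 + z) = 2*z*(3 + z))
q = -1380/439 (q = -1380*1/439 = -1380/439 ≈ -3.1435)
m(Q, r) = (29 + Q)*(Q + r)
537*q + m(n(1), 1) = 537*(-1380/439) + ((2*1*(3 + 1))² + 29*(2*1*(3 + 1)) + 29*1 + (2*1*(3 + 1))*1) = -741060/439 + ((2*1*4)² + 29*(2*1*4) + 29 + (2*1*4)*1) = -741060/439 + (8² + 29*8 + 29 + 8*1) = -741060/439 + (64 + 232 + 29 + 8) = -741060/439 + 333 = -594873/439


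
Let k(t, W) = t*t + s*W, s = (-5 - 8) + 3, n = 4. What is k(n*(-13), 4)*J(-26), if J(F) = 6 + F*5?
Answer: -330336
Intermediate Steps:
J(F) = 6 + 5*F
s = -10 (s = -13 + 3 = -10)
k(t, W) = t² - 10*W (k(t, W) = t*t - 10*W = t² - 10*W)
k(n*(-13), 4)*J(-26) = ((4*(-13))² - 10*4)*(6 + 5*(-26)) = ((-52)² - 40)*(6 - 130) = (2704 - 40)*(-124) = 2664*(-124) = -330336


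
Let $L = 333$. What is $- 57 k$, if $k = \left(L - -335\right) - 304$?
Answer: $-20748$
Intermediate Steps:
$k = 364$ ($k = \left(333 - -335\right) - 304 = \left(333 + 335\right) - 304 = 668 - 304 = 364$)
$- 57 k = \left(-57\right) 364 = -20748$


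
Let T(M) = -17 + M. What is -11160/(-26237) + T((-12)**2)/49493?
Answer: 555673979/1298547841 ≈ 0.42792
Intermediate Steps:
-11160/(-26237) + T((-12)**2)/49493 = -11160/(-26237) + (-17 + (-12)**2)/49493 = -11160*(-1/26237) + (-17 + 144)*(1/49493) = 11160/26237 + 127*(1/49493) = 11160/26237 + 127/49493 = 555673979/1298547841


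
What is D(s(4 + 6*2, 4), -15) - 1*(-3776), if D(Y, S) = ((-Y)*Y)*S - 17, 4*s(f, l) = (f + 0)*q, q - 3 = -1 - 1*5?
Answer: 5919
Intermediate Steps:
q = -3 (q = 3 + (-1 - 1*5) = 3 + (-1 - 5) = 3 - 6 = -3)
s(f, l) = -3*f/4 (s(f, l) = ((f + 0)*(-3))/4 = (f*(-3))/4 = (-3*f)/4 = -3*f/4)
D(Y, S) = -17 - S*Y² (D(Y, S) = (-Y²)*S - 17 = -S*Y² - 17 = -17 - S*Y²)
D(s(4 + 6*2, 4), -15) - 1*(-3776) = (-17 - 1*(-15)*(-3*(4 + 6*2)/4)²) - 1*(-3776) = (-17 - 1*(-15)*(-3*(4 + 12)/4)²) + 3776 = (-17 - 1*(-15)*(-¾*16)²) + 3776 = (-17 - 1*(-15)*(-12)²) + 3776 = (-17 - 1*(-15)*144) + 3776 = (-17 + 2160) + 3776 = 2143 + 3776 = 5919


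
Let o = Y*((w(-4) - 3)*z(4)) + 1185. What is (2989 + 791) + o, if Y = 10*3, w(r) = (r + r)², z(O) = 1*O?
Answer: 12285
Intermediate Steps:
z(O) = O
w(r) = 4*r² (w(r) = (2*r)² = 4*r²)
Y = 30
o = 8505 (o = 30*((4*(-4)² - 3)*4) + 1185 = 30*((4*16 - 3)*4) + 1185 = 30*((64 - 3)*4) + 1185 = 30*(61*4) + 1185 = 30*244 + 1185 = 7320 + 1185 = 8505)
(2989 + 791) + o = (2989 + 791) + 8505 = 3780 + 8505 = 12285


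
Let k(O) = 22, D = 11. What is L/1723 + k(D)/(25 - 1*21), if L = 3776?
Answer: 26505/3446 ≈ 7.6915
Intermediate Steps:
L/1723 + k(D)/(25 - 1*21) = 3776/1723 + 22/(25 - 1*21) = 3776*(1/1723) + 22/(25 - 21) = 3776/1723 + 22/4 = 3776/1723 + 22*(¼) = 3776/1723 + 11/2 = 26505/3446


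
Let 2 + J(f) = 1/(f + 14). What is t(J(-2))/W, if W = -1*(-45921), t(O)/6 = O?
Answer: -23/91842 ≈ -0.00025043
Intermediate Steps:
J(f) = -2 + 1/(14 + f) (J(f) = -2 + 1/(f + 14) = -2 + 1/(14 + f))
t(O) = 6*O
W = 45921
t(J(-2))/W = (6*((-27 - 2*(-2))/(14 - 2)))/45921 = (6*((-27 + 4)/12))*(1/45921) = (6*((1/12)*(-23)))*(1/45921) = (6*(-23/12))*(1/45921) = -23/2*1/45921 = -23/91842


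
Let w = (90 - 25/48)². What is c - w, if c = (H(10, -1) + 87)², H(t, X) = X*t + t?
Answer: -1008049/2304 ≈ -437.52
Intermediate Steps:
H(t, X) = t + X*t
w = 18447025/2304 (w = (90 - 25*1/48)² = (90 - 25/48)² = (4295/48)² = 18447025/2304 ≈ 8006.5)
c = 7569 (c = (10*(1 - 1) + 87)² = (10*0 + 87)² = (0 + 87)² = 87² = 7569)
c - w = 7569 - 1*18447025/2304 = 7569 - 18447025/2304 = -1008049/2304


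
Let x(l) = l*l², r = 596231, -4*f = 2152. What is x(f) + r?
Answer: -155124641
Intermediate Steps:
f = -538 (f = -¼*2152 = -538)
x(l) = l³
x(f) + r = (-538)³ + 596231 = -155720872 + 596231 = -155124641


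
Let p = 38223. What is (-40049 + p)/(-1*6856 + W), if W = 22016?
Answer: -913/7580 ≈ -0.12045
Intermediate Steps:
(-40049 + p)/(-1*6856 + W) = (-40049 + 38223)/(-1*6856 + 22016) = -1826/(-6856 + 22016) = -1826/15160 = -1826*1/15160 = -913/7580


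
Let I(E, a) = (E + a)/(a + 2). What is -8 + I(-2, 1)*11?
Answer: -35/3 ≈ -11.667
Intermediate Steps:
I(E, a) = (E + a)/(2 + a)
-8 + I(-2, 1)*11 = -8 + ((-2 + 1)/(2 + 1))*11 = -8 + (-1/3)*11 = -8 + ((⅓)*(-1))*11 = -8 - ⅓*11 = -8 - 11/3 = -35/3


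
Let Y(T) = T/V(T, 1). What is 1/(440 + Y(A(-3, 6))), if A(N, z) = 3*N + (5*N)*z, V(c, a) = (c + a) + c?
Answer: 197/86779 ≈ 0.0022701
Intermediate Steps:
V(c, a) = a + 2*c (V(c, a) = (a + c) + c = a + 2*c)
A(N, z) = 3*N + 5*N*z
Y(T) = T/(1 + 2*T)
1/(440 + Y(A(-3, 6))) = 1/(440 + (-3*(3 + 5*6))/(1 + 2*(-3*(3 + 5*6)))) = 1/(440 + (-3*(3 + 30))/(1 + 2*(-3*(3 + 30)))) = 1/(440 + (-3*33)/(1 + 2*(-3*33))) = 1/(440 - 99/(1 + 2*(-99))) = 1/(440 - 99/(1 - 198)) = 1/(440 - 99/(-197)) = 1/(440 - 99*(-1/197)) = 1/(440 + 99/197) = 1/(86779/197) = 197/86779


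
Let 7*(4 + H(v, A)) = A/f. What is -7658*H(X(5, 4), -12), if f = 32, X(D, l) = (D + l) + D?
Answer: 124169/4 ≈ 31042.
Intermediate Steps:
X(D, l) = l + 2*D
H(v, A) = -4 + A/224 (H(v, A) = -4 + (A/32)/7 = -4 + A/224)
-7658*H(X(5, 4), -12) = -7658*(-4 + (1/224)*(-12)) = -7658*(-4 - 3/56) = -7658*(-227/56) = 124169/4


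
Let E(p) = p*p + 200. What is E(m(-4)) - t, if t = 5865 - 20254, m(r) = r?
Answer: 14605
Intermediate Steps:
t = -14389
E(p) = 200 + p² (E(p) = p² + 200 = 200 + p²)
E(m(-4)) - t = (200 + (-4)²) - 1*(-14389) = (200 + 16) + 14389 = 216 + 14389 = 14605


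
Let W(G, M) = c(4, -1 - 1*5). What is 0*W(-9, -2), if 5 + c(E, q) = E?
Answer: 0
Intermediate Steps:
c(E, q) = -5 + E
W(G, M) = -1 (W(G, M) = -5 + 4 = -1)
0*W(-9, -2) = 0*(-1) = 0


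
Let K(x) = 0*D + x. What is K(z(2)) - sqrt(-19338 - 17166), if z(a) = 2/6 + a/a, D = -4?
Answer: 4/3 - 78*I*sqrt(6) ≈ 1.3333 - 191.06*I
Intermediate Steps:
z(a) = 4/3 (z(a) = 2*(1/6) + 1 = 1/3 + 1 = 4/3)
K(x) = x (K(x) = 0*(-4) + x = 0 + x = x)
K(z(2)) - sqrt(-19338 - 17166) = 4/3 - sqrt(-19338 - 17166) = 4/3 - sqrt(-36504) = 4/3 - 78*I*sqrt(6)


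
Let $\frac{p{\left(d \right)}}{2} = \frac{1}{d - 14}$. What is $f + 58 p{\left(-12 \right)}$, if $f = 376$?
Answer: $\frac{4830}{13} \approx 371.54$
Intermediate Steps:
$p{\left(d \right)} = \frac{2}{-14 + d}$ ($p{\left(d \right)} = \frac{2}{d - 14} = \frac{2}{-14 + d}$)
$f + 58 p{\left(-12 \right)} = 376 + 58 \frac{2}{-14 - 12} = 376 + 58 \frac{2}{-26} = 376 + 58 \cdot 2 \left(- \frac{1}{26}\right) = 376 + 58 \left(- \frac{1}{13}\right) = 376 - \frac{58}{13} = \frac{4830}{13}$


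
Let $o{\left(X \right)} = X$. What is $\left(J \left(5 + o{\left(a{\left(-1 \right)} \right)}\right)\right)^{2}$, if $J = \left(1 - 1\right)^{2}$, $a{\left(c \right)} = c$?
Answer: $0$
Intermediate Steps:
$J = 0$ ($J = 0^{2} = 0$)
$\left(J \left(5 + o{\left(a{\left(-1 \right)} \right)}\right)\right)^{2} = \left(0 \left(5 - 1\right)\right)^{2} = \left(0 \cdot 4\right)^{2} = 0^{2} = 0$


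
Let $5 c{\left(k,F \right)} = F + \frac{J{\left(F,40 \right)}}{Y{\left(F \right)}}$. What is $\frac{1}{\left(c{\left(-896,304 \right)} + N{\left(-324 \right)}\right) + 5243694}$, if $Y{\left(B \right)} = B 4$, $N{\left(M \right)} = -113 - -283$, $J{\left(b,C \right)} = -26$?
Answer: $\frac{3040}{15941531379} \approx 1.907 \cdot 10^{-7}$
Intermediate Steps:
$N{\left(M \right)} = 170$ ($N{\left(M \right)} = -113 + 283 = 170$)
$Y{\left(B \right)} = 4 B$
$c{\left(k,F \right)} = - \frac{13}{10 F} + \frac{F}{5}$ ($c{\left(k,F \right)} = \frac{F - \frac{26}{4 F}}{5} = \frac{F - 26 \frac{1}{4 F}}{5} = \frac{F - \frac{13}{2 F}}{5} = - \frac{13}{10 F} + \frac{F}{5}$)
$\frac{1}{\left(c{\left(-896,304 \right)} + N{\left(-324 \right)}\right) + 5243694} = \frac{1}{\left(\left(- \frac{13}{10 \cdot 304} + \frac{1}{5} \cdot 304\right) + 170\right) + 5243694} = \frac{1}{\left(\left(\left(- \frac{13}{10}\right) \frac{1}{304} + \frac{304}{5}\right) + 170\right) + 5243694} = \frac{1}{\left(\left(- \frac{13}{3040} + \frac{304}{5}\right) + 170\right) + 5243694} = \frac{1}{\left(\frac{184819}{3040} + 170\right) + 5243694} = \frac{1}{\frac{701619}{3040} + 5243694} = \frac{1}{\frac{15941531379}{3040}} = \frac{3040}{15941531379}$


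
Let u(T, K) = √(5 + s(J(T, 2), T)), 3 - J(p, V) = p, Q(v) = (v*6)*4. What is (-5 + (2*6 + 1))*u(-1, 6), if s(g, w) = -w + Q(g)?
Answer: 8*√102 ≈ 80.796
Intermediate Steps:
Q(v) = 24*v (Q(v) = (6*v)*4 = 24*v)
J(p, V) = 3 - p
s(g, w) = -w + 24*g
u(T, K) = √(77 - 25*T) (u(T, K) = √(5 + (-T + 24*(3 - T))) = √(5 + (-T + (72 - 24*T))) = √(5 + (72 - 25*T)) = √(77 - 25*T))
(-5 + (2*6 + 1))*u(-1, 6) = (-5 + (2*6 + 1))*√(77 - 25*(-1)) = (-5 + (12 + 1))*√(77 + 25) = (-5 + 13)*√102 = 8*√102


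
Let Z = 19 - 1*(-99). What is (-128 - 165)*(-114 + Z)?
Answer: -1172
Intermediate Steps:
Z = 118 (Z = 19 + 99 = 118)
(-128 - 165)*(-114 + Z) = (-128 - 165)*(-114 + 118) = -293*4 = -1172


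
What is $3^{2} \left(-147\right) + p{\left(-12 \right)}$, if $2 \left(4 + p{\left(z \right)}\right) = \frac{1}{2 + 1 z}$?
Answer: $- \frac{26541}{20} \approx -1327.1$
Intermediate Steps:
$p{\left(z \right)} = -4 + \frac{1}{2 \left(2 + z\right)}$ ($p{\left(z \right)} = -4 + \frac{1}{2 \left(2 + 1 z\right)} = -4 + \frac{1}{2 \left(2 + z\right)}$)
$3^{2} \left(-147\right) + p{\left(-12 \right)} = 3^{2} \left(-147\right) + \frac{-15 - -96}{2 \left(2 - 12\right)} = 9 \left(-147\right) + \frac{-15 + 96}{2 \left(-10\right)} = -1323 + \frac{1}{2} \left(- \frac{1}{10}\right) 81 = -1323 - \frac{81}{20} = - \frac{26541}{20}$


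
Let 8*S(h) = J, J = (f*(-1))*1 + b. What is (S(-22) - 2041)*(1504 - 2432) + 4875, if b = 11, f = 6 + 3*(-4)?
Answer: 1896951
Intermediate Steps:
f = -6 (f = 6 - 12 = -6)
J = 17 (J = -6*(-1)*1 + 11 = 6*1 + 11 = 6 + 11 = 17)
S(h) = 17/8 (S(h) = (⅛)*17 = 17/8)
(S(-22) - 2041)*(1504 - 2432) + 4875 = (17/8 - 2041)*(1504 - 2432) + 4875 = -16311/8*(-928) + 4875 = 1892076 + 4875 = 1896951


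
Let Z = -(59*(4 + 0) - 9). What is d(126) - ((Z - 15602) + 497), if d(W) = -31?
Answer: 15301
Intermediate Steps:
Z = -227 (Z = -(59*4 - 9) = -(236 - 9) = -1*227 = -227)
d(126) - ((Z - 15602) + 497) = -31 - ((-227 - 15602) + 497) = -31 - (-15829 + 497) = -31 - 1*(-15332) = -31 + 15332 = 15301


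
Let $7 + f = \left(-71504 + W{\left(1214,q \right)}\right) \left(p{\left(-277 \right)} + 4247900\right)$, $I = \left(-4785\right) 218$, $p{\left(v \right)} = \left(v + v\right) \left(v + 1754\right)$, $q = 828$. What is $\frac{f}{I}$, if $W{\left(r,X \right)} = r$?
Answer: $\frac{241069536187}{1043130} \approx 2.311 \cdot 10^{5}$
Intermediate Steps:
$p{\left(v \right)} = 2 v \left(1754 + v\right)$
$I = -1043130$
$f = -241069536187$ ($f = -7 + \left(-71504 + 1214\right) \left(2 \left(-277\right) \left(1754 - 277\right) + 4247900\right) = -7 - 70290 \left(2 \left(-277\right) 1477 + 4247900\right) = -7 - 70290 \left(-818258 + 4247900\right) = -7 - 241069536180 = -241069536187$)
$\frac{f}{I} = - \frac{241069536187}{-1043130} = \left(-241069536187\right) \left(- \frac{1}{1043130}\right) = \frac{241069536187}{1043130}$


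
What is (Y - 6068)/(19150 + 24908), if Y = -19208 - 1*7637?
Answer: -10971/14686 ≈ -0.74704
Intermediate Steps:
Y = -26845 (Y = -19208 - 7637 = -26845)
(Y - 6068)/(19150 + 24908) = (-26845 - 6068)/(19150 + 24908) = -32913/44058 = -32913*1/44058 = -10971/14686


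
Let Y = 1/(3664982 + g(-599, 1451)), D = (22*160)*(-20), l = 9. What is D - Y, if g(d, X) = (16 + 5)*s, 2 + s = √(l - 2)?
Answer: -945597678119780140/13431785200513 + 21*√7/13431785200513 ≈ -70400.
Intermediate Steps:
s = -2 + √7 (s = -2 + √(9 - 2) = -2 + √7 ≈ 0.64575)
g(d, X) = -42 + 21*√7 (g(d, X) = (16 + 5)*(-2 + √7) = 21*(-2 + √7) = -42 + 21*√7)
D = -70400 (D = 3520*(-20) = -70400)
Y = 1/(3664940 + 21*√7) (Y = 1/(3664982 + (-42 + 21*√7)) = 1/(3664940 + 21*√7) ≈ 2.7285e-7)
D - Y = -70400 - (3664940/13431785200513 - 21*√7/13431785200513) = -70400 + (-3664940/13431785200513 + 21*√7/13431785200513) = -945597678119780140/13431785200513 + 21*√7/13431785200513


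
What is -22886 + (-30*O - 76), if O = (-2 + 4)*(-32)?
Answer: -21042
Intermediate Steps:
O = -64 (O = 2*(-32) = -64)
-22886 + (-30*O - 76) = -22886 + (-30*(-64) - 76) = -22886 + (1920 - 76) = -22886 + 1844 = -21042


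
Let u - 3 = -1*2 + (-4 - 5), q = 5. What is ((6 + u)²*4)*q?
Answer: 80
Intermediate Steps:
u = -8 (u = 3 + (-1*2 + (-4 - 5)) = 3 + (-2 - 9) = 3 - 11 = -8)
((6 + u)²*4)*q = ((6 - 8)²*4)*5 = ((-2)²*4)*5 = (4*4)*5 = 16*5 = 80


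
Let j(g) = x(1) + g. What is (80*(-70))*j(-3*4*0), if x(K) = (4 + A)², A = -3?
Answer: -5600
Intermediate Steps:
x(K) = 1 (x(K) = (4 - 3)² = 1² = 1)
j(g) = 1 + g
(80*(-70))*j(-3*4*0) = (80*(-70))*(1 - 3*4*0) = -5600*(1 - 12*0) = -5600*(1 + 0) = -5600*1 = -5600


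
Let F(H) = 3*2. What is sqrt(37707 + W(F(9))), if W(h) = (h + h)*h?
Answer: 7*sqrt(771) ≈ 194.37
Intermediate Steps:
F(H) = 6
W(h) = 2*h**2 (W(h) = (2*h)*h = 2*h**2)
sqrt(37707 + W(F(9))) = sqrt(37707 + 2*6**2) = sqrt(37707 + 2*36) = sqrt(37707 + 72) = sqrt(37779) = 7*sqrt(771)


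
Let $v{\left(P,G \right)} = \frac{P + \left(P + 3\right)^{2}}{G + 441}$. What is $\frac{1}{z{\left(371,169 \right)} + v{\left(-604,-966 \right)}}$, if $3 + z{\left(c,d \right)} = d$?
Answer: $- \frac{175}{91149} \approx -0.0019199$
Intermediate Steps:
$z{\left(c,d \right)} = -3 + d$
$v{\left(P,G \right)} = \frac{P + \left(3 + P\right)^{2}}{441 + G}$
$\frac{1}{z{\left(371,169 \right)} + v{\left(-604,-966 \right)}} = \frac{1}{\left(-3 + 169\right) + \frac{-604 + \left(3 - 604\right)^{2}}{441 - 966}} = \frac{1}{166 + \frac{-604 + \left(-601\right)^{2}}{-525}} = \frac{1}{166 - \frac{-604 + 361201}{525}} = \frac{1}{166 - \frac{120199}{175}} = \frac{1}{- \frac{91149}{175}} = - \frac{175}{91149}$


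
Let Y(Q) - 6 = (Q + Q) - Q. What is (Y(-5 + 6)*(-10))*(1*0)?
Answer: 0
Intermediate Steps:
Y(Q) = 6 + Q (Y(Q) = 6 + ((Q + Q) - Q) = 6 + (2*Q - Q) = 6 + Q)
(Y(-5 + 6)*(-10))*(1*0) = ((6 + (-5 + 6))*(-10))*(1*0) = ((6 + 1)*(-10))*0 = (7*(-10))*0 = -70*0 = 0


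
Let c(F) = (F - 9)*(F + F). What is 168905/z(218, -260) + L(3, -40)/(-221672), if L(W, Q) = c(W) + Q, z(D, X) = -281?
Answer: -9360371951/15572458 ≈ -601.08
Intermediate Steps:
c(F) = 2*F*(-9 + F) (c(F) = (-9 + F)*(2*F) = 2*F*(-9 + F))
L(W, Q) = Q + 2*W*(-9 + W) (L(W, Q) = 2*W*(-9 + W) + Q = Q + 2*W*(-9 + W))
168905/z(218, -260) + L(3, -40)/(-221672) = 168905/(-281) + (-40 + 2*3*(-9 + 3))/(-221672) = 168905*(-1/281) + (-40 + 2*3*(-6))*(-1/221672) = -168905/281 + (-40 - 36)*(-1/221672) = -168905/281 - 76*(-1/221672) = -168905/281 + 19/55418 = -9360371951/15572458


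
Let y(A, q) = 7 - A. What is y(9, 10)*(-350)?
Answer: 700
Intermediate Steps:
y(9, 10)*(-350) = (7 - 1*9)*(-350) = (7 - 9)*(-350) = -2*(-350) = 700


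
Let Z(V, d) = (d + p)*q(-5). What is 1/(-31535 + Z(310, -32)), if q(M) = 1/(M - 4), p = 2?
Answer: -3/94595 ≈ -3.1714e-5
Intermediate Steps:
q(M) = 1/(-4 + M)
Z(V, d) = -2/9 - d/9 (Z(V, d) = (d + 2)/(-4 - 5) = (2 + d)/(-9) = (2 + d)*(-⅑) = -2/9 - d/9)
1/(-31535 + Z(310, -32)) = 1/(-31535 + (-2/9 - ⅑*(-32))) = 1/(-31535 + (-2/9 + 32/9)) = 1/(-31535 + 10/3) = 1/(-94595/3) = -3/94595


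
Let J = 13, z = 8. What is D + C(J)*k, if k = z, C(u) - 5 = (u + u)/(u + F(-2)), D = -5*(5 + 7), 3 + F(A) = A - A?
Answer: ⅘ ≈ 0.80000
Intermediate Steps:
F(A) = -3 (F(A) = -3 + (A - A) = -3 + 0 = -3)
D = -60 (D = -5*12 = -60)
C(u) = 5 + 2*u/(-3 + u) (C(u) = 5 + (u + u)/(u - 3) = 5 + (2*u)/(-3 + u) = 5 + 2*u/(-3 + u))
k = 8
D + C(J)*k = -60 + ((-15 + 7*13)/(-3 + 13))*8 = -60 + ((-15 + 91)/10)*8 = -60 + ((⅒)*76)*8 = -60 + (38/5)*8 = -60 + 304/5 = ⅘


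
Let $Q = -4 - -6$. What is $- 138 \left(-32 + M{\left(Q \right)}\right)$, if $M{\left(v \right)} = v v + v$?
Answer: $3588$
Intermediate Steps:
$Q = 2$ ($Q = -4 + 6 = 2$)
$M{\left(v \right)} = v + v^{2}$ ($M{\left(v \right)} = v^{2} + v = v + v^{2}$)
$- 138 \left(-32 + M{\left(Q \right)}\right) = - 138 \left(-32 + 2 \left(1 + 2\right)\right) = - 138 \left(-32 + 2 \cdot 3\right) = - 138 \left(-32 + 6\right) = \left(-138\right) \left(-26\right) = 3588$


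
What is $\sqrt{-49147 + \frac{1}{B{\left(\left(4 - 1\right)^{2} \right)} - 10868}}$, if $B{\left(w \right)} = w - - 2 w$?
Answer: $\frac{6 i \sqrt{160447591393}}{10841} \approx 221.69 i$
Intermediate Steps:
$B{\left(w \right)} = 3 w$ ($B{\left(w \right)} = w + 2 w = 3 w$)
$\sqrt{-49147 + \frac{1}{B{\left(\left(4 - 1\right)^{2} \right)} - 10868}} = \sqrt{-49147 + \frac{1}{3 \left(4 - 1\right)^{2} - 10868}} = \sqrt{-49147 + \frac{1}{3 \cdot 3^{2} - 10868}} = \sqrt{-49147 + \frac{1}{3 \cdot 9 - 10868}} = \sqrt{-49147 + \frac{1}{27 - 10868}} = \sqrt{-49147 + \frac{1}{-10841}} = \sqrt{-49147 - \frac{1}{10841}} = \sqrt{- \frac{532802628}{10841}} = \frac{6 i \sqrt{160447591393}}{10841}$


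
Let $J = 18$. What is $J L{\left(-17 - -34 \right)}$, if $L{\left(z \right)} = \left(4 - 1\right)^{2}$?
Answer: $162$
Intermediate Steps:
$L{\left(z \right)} = 9$ ($L{\left(z \right)} = 3^{2} = 9$)
$J L{\left(-17 - -34 \right)} = 18 \cdot 9 = 162$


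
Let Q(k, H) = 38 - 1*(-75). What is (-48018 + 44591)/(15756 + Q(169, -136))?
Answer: -3427/15869 ≈ -0.21596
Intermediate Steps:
Q(k, H) = 113 (Q(k, H) = 38 + 75 = 113)
(-48018 + 44591)/(15756 + Q(169, -136)) = (-48018 + 44591)/(15756 + 113) = -3427/15869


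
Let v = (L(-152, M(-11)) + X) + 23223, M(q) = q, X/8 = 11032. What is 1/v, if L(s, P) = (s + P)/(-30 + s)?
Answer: 182/20289341 ≈ 8.9702e-6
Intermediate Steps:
X = 88256 (X = 8*11032 = 88256)
L(s, P) = (P + s)/(-30 + s)
v = 20289341/182 (v = ((-11 - 152)/(-30 - 152) + 88256) + 23223 = (-163/(-182) + 88256) + 23223 = (-1/182*(-163) + 88256) + 23223 = (163/182 + 88256) + 23223 = 16062755/182 + 23223 = 20289341/182 ≈ 1.1148e+5)
1/v = 1/(20289341/182) = 182/20289341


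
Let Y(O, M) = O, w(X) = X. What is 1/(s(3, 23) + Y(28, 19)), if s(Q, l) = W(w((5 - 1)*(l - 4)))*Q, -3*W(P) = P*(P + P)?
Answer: -1/11524 ≈ -8.6775e-5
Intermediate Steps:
W(P) = -2*P²/3 (W(P) = -P*(P + P)/3 = -P*2*P/3 = -2*P²/3)
s(Q, l) = -2*Q*(-16 + 4*l)²/3 (s(Q, l) = (-2*(5 - 1)²*(l - 4)²/3)*Q = (-2*16*(-4 + l)²/3)*Q = (-2*(-16 + 4*l)²/3)*Q = -2*Q*(-16 + 4*l)²/3)
1/(s(3, 23) + Y(28, 19)) = 1/(-32/3*3*(-4 + 23)² + 28) = 1/(-32/3*3*19² + 28) = 1/(-32/3*3*361 + 28) = 1/(-11552 + 28) = 1/(-11524) = -1/11524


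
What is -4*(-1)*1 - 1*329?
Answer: -325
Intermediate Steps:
-4*(-1)*1 - 1*329 = 4*1 - 329 = 4 - 329 = -325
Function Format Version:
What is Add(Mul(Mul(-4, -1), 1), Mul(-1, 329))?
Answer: -325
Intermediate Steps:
Add(Mul(Mul(-4, -1), 1), Mul(-1, 329)) = Add(Mul(4, 1), -329) = Add(4, -329) = -325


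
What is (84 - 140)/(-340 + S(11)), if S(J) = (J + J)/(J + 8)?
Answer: 532/3219 ≈ 0.16527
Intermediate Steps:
S(J) = 2*J/(8 + J) (S(J) = (2*J)/(8 + J) = 2*J/(8 + J))
(84 - 140)/(-340 + S(11)) = (84 - 140)/(-340 + 2*11/(8 + 11)) = -56/(-340 + 2*11/19) = -56/(-340 + 2*11*(1/19)) = -56/(-340 + 22/19) = -56/(-6438/19) = -56*(-19/6438) = 532/3219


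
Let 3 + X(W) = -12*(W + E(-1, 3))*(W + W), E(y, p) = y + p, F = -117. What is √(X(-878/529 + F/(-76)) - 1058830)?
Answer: I*√427862062365802/20102 ≈ 1029.0*I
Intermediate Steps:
E(y, p) = p + y
X(W) = -3 - 24*W*(2 + W) (X(W) = -3 - 12*(W + (3 - 1))*(W + W) = -3 - 12*(W + 2)*2*W = -3 - 12*(2 + W)*2*W = -3 - 24*W*(2 + W))
√(X(-878/529 + F/(-76)) - 1058830) = √((-3 - 48*(-878/529 - 117/(-76)) - 24*(-878/529 - 117/(-76))²) - 1058830) = √((-3 - 48*(-878*1/529 - 117*(-1/76)) - 24*(-878*1/529 - 117*(-1/76))²) - 1058830) = √((-3 - 48*(-878/529 + 117/76) - 24*(-878/529 + 117/76)²) - 1058830) = √((-3 - 48*(-4835/40204) - 24*(-4835/40204)²) - 1058830) = √((-3 + 58020/10051 - 24*23377225/1616361616) - 1058830) = √((-3 + 58020/10051 - 70131675/202045202) - 1058830) = √(490050759/202045202 - 1058830) = √(-213931031182901/202045202) = I*√427862062365802/20102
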